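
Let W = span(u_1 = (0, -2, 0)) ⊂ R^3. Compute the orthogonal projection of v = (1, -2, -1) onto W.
proj_W(v) = (0, -2, 0)

Set up U = [u_1 | ... | u_1] ∈ R^(3×1). The projector onto W = col(U) is P = U (U^T U)^(-1) U^T.
Compute U^T U =
  [4],
and U^T v = (4).
Solve U^T U · c = U^T v for the coefficients: c = (1). The projection is proj_W(v) = U c.
Check: (v - proj_W(v)) · u_1 = 0  (should be 0).
Result: proj_W(v) = (0, -2, 0).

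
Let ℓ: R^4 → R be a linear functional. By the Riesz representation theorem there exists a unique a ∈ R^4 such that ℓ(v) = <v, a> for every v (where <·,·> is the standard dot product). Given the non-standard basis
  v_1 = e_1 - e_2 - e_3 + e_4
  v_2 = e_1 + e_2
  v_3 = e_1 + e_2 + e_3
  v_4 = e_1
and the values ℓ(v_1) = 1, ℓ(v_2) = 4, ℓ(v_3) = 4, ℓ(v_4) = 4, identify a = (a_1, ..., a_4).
a = (4, 0, 0, -3)

Write a = (a_1, ..., a_4) in the standard basis. For each basis vector v_i, ℓ(v_i) = <v_i, a> is a linear equation in the a_j's. Collect the n equations into a matrix system V a = ℓ, where row i of V is v_i (expressed in the standard basis). Since V is invertible (lower-triangular with 1s on the diagonal, up to permutation), solve by back-substitution:
  V =
[[1, -1, -1, 1],
 [1, 1, 0, 0],
 [1, 1, 1, 0],
 [1, 0, 0, 0]]
  V a = (1, 4, 4, 4)
Solving gives a = (4, 0, 0, -3).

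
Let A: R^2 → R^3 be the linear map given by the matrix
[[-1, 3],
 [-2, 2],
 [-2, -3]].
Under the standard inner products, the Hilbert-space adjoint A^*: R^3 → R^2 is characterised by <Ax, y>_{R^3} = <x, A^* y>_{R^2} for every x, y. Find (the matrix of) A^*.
A^* = A^T =
[[-1, -2, -2],
 [3, 2, -3]]

For real matrices with standard dot products, the defining identity <Ax, y> = <x, A^* y> gives (Ax)^T y = x^T (A^*) y, i.e. x^T A^T y = x^T (A^*) y. Since this holds for all x, y, we must have A^* = A^T. Therefore
A^* =
[[-1, -2, -2],
 [3, 2, -3]].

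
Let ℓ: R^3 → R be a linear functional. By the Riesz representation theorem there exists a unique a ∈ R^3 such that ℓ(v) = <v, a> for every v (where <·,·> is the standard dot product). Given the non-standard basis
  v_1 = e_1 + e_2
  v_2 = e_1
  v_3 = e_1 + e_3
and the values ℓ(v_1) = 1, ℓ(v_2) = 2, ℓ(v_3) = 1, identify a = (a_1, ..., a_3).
a = (2, -1, -1)

Write a = (a_1, ..., a_3) in the standard basis. For each basis vector v_i, ℓ(v_i) = <v_i, a> is a linear equation in the a_j's. Collect the n equations into a matrix system V a = ℓ, where row i of V is v_i (expressed in the standard basis). Since V is invertible (lower-triangular with 1s on the diagonal, up to permutation), solve by back-substitution:
  V =
[[1, 1, 0],
 [1, 0, 0],
 [1, 0, 1]]
  V a = (1, 2, 1)
Solving gives a = (2, -1, -1).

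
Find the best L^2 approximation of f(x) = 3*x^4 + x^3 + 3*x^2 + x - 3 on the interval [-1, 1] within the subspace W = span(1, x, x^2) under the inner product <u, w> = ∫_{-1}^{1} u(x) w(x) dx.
g(x) = 39*x^2/7 + 8*x/5 - 114/35

The best approximation g ∈ W is the orthogonal projection of f onto W. Writing g = a_0 + a_1 x + a_2 x^2, the coefficients solve the normal equations G · a = b where
  G_{ij} = <φ_i, φ_j> and b_i = <f, φ_i>, with φ_0 = 1, φ_1 = x, φ_2 = x^2.
G =
  [2, 0, 2/3]
  [0, 2/3, 0]
  [2/3, 0, 2/5],
b = (-14/5, 16/15, 2/35).
Solving gives a_0 = -114/35, a_1 = 8/5, a_2 = 39/7, so
  g(x) = 39*x^2/7 + 8*x/5 - 114/35.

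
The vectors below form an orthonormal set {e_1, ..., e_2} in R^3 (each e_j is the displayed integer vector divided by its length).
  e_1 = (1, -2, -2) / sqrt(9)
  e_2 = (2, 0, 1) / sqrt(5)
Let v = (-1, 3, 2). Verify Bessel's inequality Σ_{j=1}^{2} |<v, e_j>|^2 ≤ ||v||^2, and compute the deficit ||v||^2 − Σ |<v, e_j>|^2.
Σ |<v, e_j>|^2 = 121/9; ||v||^2 = 14; deficit = 5/9

Write each e_j = u_j / sqrt(<u_j, u_j>) where u_j is the displayed integer vector. Then <v, e_j> = <v, u_j> / sqrt(<u_j, u_j>), so |<v, e_j>|^2 = <v, u_j>^2 / <u_j, u_j>.
Coefficients: <v, e_1> = -11/sqrt(9), <v, e_2> = 0/sqrt(5).
Square and sum: Σ |<v, e_j>|^2 = 121/9.
Compute ||v||^2 = v·v = 14.
Deficit = 14 − 121/9 = 5/9 ≥ 0, confirming Bessel's inequality. (The deficit equals ||v − Σ <v,e_j> e_j||^2, the squared distance from v to span{e_j}.)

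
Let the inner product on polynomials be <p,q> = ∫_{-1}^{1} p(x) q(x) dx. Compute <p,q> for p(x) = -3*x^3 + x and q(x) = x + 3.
<p,q> = -8/15

Expand the product: p(x)·q(x) = -3*x^4 - 9*x^3 + x^2 + 3*x.
∫_{-1}^{1} of each monomial x^k gives [2/(k+1) if k even, 0 if k odd]. Integrating term-by-term (or equivalently evaluating the antiderivative F(x) = -3*x^5/5 - 9*x^4/4 + x^3/3 + 3*x^2/2 at the endpoints):
  F(1) − F(−1) = -61/60 − (-29/60) = -8/15.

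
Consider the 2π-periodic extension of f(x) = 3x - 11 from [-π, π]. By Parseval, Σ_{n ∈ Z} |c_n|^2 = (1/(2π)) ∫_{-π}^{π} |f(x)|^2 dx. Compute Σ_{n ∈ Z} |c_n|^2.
Σ |c_n|^2 = 3π^2 + 121

Expand and integrate term by term over [-π, π]:
  ∫ (3x)^2 dx = 9·(2π^3/3); ∫ 2·3·(-11)·x dx = 0 (odd integrand); ∫ (-11)^2 dx = 121·2π.
So (1/(2π)) ∫_{-π}^{π} (3x - 11)^2 dx = 9π^2/3 + 121 = 3π^2 + 121.
Parseval ⇒ Σ |c_n|^2 = 3π^2 + 121.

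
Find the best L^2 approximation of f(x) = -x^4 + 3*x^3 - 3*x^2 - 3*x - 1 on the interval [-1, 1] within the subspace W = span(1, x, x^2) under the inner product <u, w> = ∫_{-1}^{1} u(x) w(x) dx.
g(x) = -27*x^2/7 - 6*x/5 - 32/35

The best approximation g ∈ W is the orthogonal projection of f onto W. Writing g = a_0 + a_1 x + a_2 x^2, the coefficients solve the normal equations G · a = b where
  G_{ij} = <φ_i, φ_j> and b_i = <f, φ_i>, with φ_0 = 1, φ_1 = x, φ_2 = x^2.
G =
  [2, 0, 2/3]
  [0, 2/3, 0]
  [2/3, 0, 2/5],
b = (-22/5, -4/5, -226/105).
Solving gives a_0 = -32/35, a_1 = -6/5, a_2 = -27/7, so
  g(x) = -27*x^2/7 - 6*x/5 - 32/35.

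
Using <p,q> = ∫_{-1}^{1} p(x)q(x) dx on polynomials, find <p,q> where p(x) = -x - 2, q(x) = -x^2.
<p,q> = 4/3

Expand the product: p(x)·q(x) = x^3 + 2*x^2.
∫_{-1}^{1} of each monomial x^k gives [2/(k+1) if k even, 0 if k odd]. Integrating term-by-term (or equivalently evaluating the antiderivative F(x) = x^4/4 + 2*x^3/3 at the endpoints):
  F(1) − F(−1) = 11/12 − (-5/12) = 4/3.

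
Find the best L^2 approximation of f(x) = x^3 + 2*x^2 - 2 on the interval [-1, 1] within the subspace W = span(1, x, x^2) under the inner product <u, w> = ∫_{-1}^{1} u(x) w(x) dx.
g(x) = 2*x^2 + 3*x/5 - 2

The best approximation g ∈ W is the orthogonal projection of f onto W. Writing g = a_0 + a_1 x + a_2 x^2, the coefficients solve the normal equations G · a = b where
  G_{ij} = <φ_i, φ_j> and b_i = <f, φ_i>, with φ_0 = 1, φ_1 = x, φ_2 = x^2.
G =
  [2, 0, 2/3]
  [0, 2/3, 0]
  [2/3, 0, 2/5],
b = (-8/3, 2/5, -8/15).
Solving gives a_0 = -2, a_1 = 3/5, a_2 = 2, so
  g(x) = 2*x^2 + 3*x/5 - 2.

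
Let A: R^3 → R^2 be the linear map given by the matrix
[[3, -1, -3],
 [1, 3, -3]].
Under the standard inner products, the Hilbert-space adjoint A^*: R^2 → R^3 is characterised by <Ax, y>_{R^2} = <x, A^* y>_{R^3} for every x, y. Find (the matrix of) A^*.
A^* = A^T =
[[3, 1],
 [-1, 3],
 [-3, -3]]

For real matrices with standard dot products, the defining identity <Ax, y> = <x, A^* y> gives (Ax)^T y = x^T (A^*) y, i.e. x^T A^T y = x^T (A^*) y. Since this holds for all x, y, we must have A^* = A^T. Therefore
A^* =
[[3, 1],
 [-1, 3],
 [-3, -3]].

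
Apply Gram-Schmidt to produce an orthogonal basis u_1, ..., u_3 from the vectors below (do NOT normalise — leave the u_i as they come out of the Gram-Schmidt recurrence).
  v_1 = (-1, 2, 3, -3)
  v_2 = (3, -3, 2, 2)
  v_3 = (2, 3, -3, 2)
Orthogonal basis:
  u_1 = (-1, 2, 3, -3)
  u_2 = (60/23, -51/23, 73/23, 19/23)
  u_3 = (1345/517, 1571/517, -130/517, 469/517)

Apply the Gram-Schmidt recurrence
  u_1 = v_1
  u_i = v_i − Σ_{j<i} ((v_i · u_j) / (u_j · u_j)) · u_j.

Step by step this gives:
  u_1 = (-1, 2, 3, -3)
  u_2 = (60/23, -51/23, 73/23, 19/23)
  u_3 = (1345/517, 1571/517, -130/517, 469/517)

Orthogonality check:
  u_2 · u_1 = 0 (should be 0)
  u_3 · u_1 = 0 (should be 0)
  u_3 · u_2 = 0 (should be 0)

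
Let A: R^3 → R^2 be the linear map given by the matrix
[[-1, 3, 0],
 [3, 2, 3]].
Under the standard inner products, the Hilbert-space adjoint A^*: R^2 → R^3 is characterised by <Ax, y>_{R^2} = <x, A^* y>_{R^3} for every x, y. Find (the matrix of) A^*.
A^* = A^T =
[[-1, 3],
 [3, 2],
 [0, 3]]

For real matrices with standard dot products, the defining identity <Ax, y> = <x, A^* y> gives (Ax)^T y = x^T (A^*) y, i.e. x^T A^T y = x^T (A^*) y. Since this holds for all x, y, we must have A^* = A^T. Therefore
A^* =
[[-1, 3],
 [3, 2],
 [0, 3]].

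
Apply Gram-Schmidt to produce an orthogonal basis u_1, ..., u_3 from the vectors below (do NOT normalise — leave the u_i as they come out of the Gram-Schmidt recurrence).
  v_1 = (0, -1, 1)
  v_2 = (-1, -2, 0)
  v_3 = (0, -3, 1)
Orthogonal basis:
  u_1 = (0, -1, 1)
  u_2 = (-1, -1, -1)
  u_3 = (2/3, -1/3, -1/3)

Apply the Gram-Schmidt recurrence
  u_1 = v_1
  u_i = v_i − Σ_{j<i} ((v_i · u_j) / (u_j · u_j)) · u_j.

Step by step this gives:
  u_1 = (0, -1, 1)
  u_2 = (-1, -1, -1)
  u_3 = (2/3, -1/3, -1/3)

Orthogonality check:
  u_2 · u_1 = 0 (should be 0)
  u_3 · u_1 = 0 (should be 0)
  u_3 · u_2 = 0 (should be 0)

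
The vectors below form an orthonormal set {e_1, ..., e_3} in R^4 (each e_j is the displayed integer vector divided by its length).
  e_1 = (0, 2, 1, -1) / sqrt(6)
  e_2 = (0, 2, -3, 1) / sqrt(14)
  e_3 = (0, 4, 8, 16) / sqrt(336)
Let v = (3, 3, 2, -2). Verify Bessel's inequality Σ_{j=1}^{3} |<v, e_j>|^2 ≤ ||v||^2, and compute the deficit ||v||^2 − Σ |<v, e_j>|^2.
Σ |<v, e_j>|^2 = 17; ||v||^2 = 26; deficit = 9

Write each e_j = u_j / sqrt(<u_j, u_j>) where u_j is the displayed integer vector. Then <v, e_j> = <v, u_j> / sqrt(<u_j, u_j>), so |<v, e_j>|^2 = <v, u_j>^2 / <u_j, u_j>.
Coefficients: <v, e_1> = 10/sqrt(6), <v, e_2> = -2/sqrt(14), <v, e_3> = -4/sqrt(336).
Square and sum: Σ |<v, e_j>|^2 = 17.
Compute ||v||^2 = v·v = 26.
Deficit = 26 − 17 = 9 ≥ 0, confirming Bessel's inequality. (The deficit equals ||v − Σ <v,e_j> e_j||^2, the squared distance from v to span{e_j}.)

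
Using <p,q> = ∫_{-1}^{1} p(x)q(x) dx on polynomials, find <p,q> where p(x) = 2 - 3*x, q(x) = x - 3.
<p,q> = -14

Expand the product: p(x)·q(x) = -3*x^2 + 11*x - 6.
∫_{-1}^{1} of each monomial x^k gives [2/(k+1) if k even, 0 if k odd]. Integrating term-by-term (or equivalently evaluating the antiderivative F(x) = -x^3 + 11*x^2/2 - 6*x at the endpoints):
  F(1) − F(−1) = -3/2 − (25/2) = -14.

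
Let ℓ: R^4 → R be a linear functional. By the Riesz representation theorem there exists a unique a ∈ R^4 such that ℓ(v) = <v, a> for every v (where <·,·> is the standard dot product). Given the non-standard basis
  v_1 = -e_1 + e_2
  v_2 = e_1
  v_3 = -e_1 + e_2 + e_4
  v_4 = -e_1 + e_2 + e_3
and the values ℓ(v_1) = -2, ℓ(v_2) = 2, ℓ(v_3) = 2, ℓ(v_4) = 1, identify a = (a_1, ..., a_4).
a = (2, 0, 3, 4)

Write a = (a_1, ..., a_4) in the standard basis. For each basis vector v_i, ℓ(v_i) = <v_i, a> is a linear equation in the a_j's. Collect the n equations into a matrix system V a = ℓ, where row i of V is v_i (expressed in the standard basis). Since V is invertible (lower-triangular with 1s on the diagonal, up to permutation), solve by back-substitution:
  V =
[[-1, 1, 0, 0],
 [1, 0, 0, 0],
 [-1, 1, 0, 1],
 [-1, 1, 1, 0]]
  V a = (-2, 2, 2, 1)
Solving gives a = (2, 0, 3, 4).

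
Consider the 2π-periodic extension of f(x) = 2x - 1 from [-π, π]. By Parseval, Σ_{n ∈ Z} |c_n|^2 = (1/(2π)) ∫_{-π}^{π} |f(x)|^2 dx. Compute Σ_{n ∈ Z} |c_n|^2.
Σ |c_n|^2 = 4π^2/3 + 1

Expand and integrate term by term over [-π, π]:
  ∫ (2x)^2 dx = 4·(2π^3/3); ∫ 2·2·(-1)·x dx = 0 (odd integrand); ∫ (-1)^2 dx = 1·2π.
So (1/(2π)) ∫_{-π}^{π} (2x - 1)^2 dx = 4π^2/3 + 1 = 4π^2/3 + 1.
Parseval ⇒ Σ |c_n|^2 = 4π^2/3 + 1.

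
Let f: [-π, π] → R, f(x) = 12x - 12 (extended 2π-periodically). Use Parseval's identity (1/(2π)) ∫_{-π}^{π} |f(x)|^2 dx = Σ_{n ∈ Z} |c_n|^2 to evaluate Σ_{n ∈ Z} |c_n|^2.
Σ |c_n|^2 = 48π^2 + 144

Expand and integrate term by term over [-π, π]:
  ∫ (12x)^2 dx = 144·(2π^3/3); ∫ 2·12·(-12)·x dx = 0 (odd integrand); ∫ (-12)^2 dx = 144·2π.
So (1/(2π)) ∫_{-π}^{π} (12x - 12)^2 dx = 144π^2/3 + 144 = 48π^2 + 144.
Parseval ⇒ Σ |c_n|^2 = 48π^2 + 144.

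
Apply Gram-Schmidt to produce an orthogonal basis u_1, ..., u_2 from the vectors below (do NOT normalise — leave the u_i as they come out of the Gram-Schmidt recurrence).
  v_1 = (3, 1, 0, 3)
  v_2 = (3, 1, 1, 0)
Orthogonal basis:
  u_1 = (3, 1, 0, 3)
  u_2 = (27/19, 9/19, 1, -30/19)

Apply the Gram-Schmidt recurrence
  u_1 = v_1
  u_i = v_i − Σ_{j<i} ((v_i · u_j) / (u_j · u_j)) · u_j.

Step by step this gives:
  u_1 = (3, 1, 0, 3)
  u_2 = (27/19, 9/19, 1, -30/19)

Orthogonality check:
  u_2 · u_1 = 0 (should be 0)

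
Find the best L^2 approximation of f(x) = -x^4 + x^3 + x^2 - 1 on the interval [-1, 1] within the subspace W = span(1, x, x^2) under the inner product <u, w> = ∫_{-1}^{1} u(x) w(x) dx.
g(x) = x^2/7 + 3*x/5 - 32/35

The best approximation g ∈ W is the orthogonal projection of f onto W. Writing g = a_0 + a_1 x + a_2 x^2, the coefficients solve the normal equations G · a = b where
  G_{ij} = <φ_i, φ_j> and b_i = <f, φ_i>, with φ_0 = 1, φ_1 = x, φ_2 = x^2.
G =
  [2, 0, 2/3]
  [0, 2/3, 0]
  [2/3, 0, 2/5],
b = (-26/15, 2/5, -58/105).
Solving gives a_0 = -32/35, a_1 = 3/5, a_2 = 1/7, so
  g(x) = x^2/7 + 3*x/5 - 32/35.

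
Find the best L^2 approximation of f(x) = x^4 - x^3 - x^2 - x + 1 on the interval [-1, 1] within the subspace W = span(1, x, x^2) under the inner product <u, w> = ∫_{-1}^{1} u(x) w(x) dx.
g(x) = -x^2/7 - 8*x/5 + 32/35

The best approximation g ∈ W is the orthogonal projection of f onto W. Writing g = a_0 + a_1 x + a_2 x^2, the coefficients solve the normal equations G · a = b where
  G_{ij} = <φ_i, φ_j> and b_i = <f, φ_i>, with φ_0 = 1, φ_1 = x, φ_2 = x^2.
G =
  [2, 0, 2/3]
  [0, 2/3, 0]
  [2/3, 0, 2/5],
b = (26/15, -16/15, 58/105).
Solving gives a_0 = 32/35, a_1 = -8/5, a_2 = -1/7, so
  g(x) = -x^2/7 - 8*x/5 + 32/35.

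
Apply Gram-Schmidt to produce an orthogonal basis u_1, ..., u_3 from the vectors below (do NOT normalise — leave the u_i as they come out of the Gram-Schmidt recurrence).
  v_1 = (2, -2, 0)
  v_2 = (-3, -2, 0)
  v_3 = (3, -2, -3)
Orthogonal basis:
  u_1 = (2, -2, 0)
  u_2 = (-5/2, -5/2, 0)
  u_3 = (0, 0, -3)

Apply the Gram-Schmidt recurrence
  u_1 = v_1
  u_i = v_i − Σ_{j<i} ((v_i · u_j) / (u_j · u_j)) · u_j.

Step by step this gives:
  u_1 = (2, -2, 0)
  u_2 = (-5/2, -5/2, 0)
  u_3 = (0, 0, -3)

Orthogonality check:
  u_2 · u_1 = 0 (should be 0)
  u_3 · u_1 = 0 (should be 0)
  u_3 · u_2 = 0 (should be 0)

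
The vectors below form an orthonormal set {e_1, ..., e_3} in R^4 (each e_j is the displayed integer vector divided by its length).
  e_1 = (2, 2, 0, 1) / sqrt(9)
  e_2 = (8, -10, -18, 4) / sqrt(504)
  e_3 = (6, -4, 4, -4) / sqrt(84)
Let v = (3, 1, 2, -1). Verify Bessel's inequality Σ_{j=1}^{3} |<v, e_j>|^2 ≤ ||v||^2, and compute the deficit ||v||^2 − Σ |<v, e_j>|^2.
Σ |<v, e_j>|^2 = 89/6; ||v||^2 = 15; deficit = 1/6

Write each e_j = u_j / sqrt(<u_j, u_j>) where u_j is the displayed integer vector. Then <v, e_j> = <v, u_j> / sqrt(<u_j, u_j>), so |<v, e_j>|^2 = <v, u_j>^2 / <u_j, u_j>.
Coefficients: <v, e_1> = 7/sqrt(9), <v, e_2> = -26/sqrt(504), <v, e_3> = 26/sqrt(84).
Square and sum: Σ |<v, e_j>|^2 = 89/6.
Compute ||v||^2 = v·v = 15.
Deficit = 15 − 89/6 = 1/6 ≥ 0, confirming Bessel's inequality. (The deficit equals ||v − Σ <v,e_j> e_j||^2, the squared distance from v to span{e_j}.)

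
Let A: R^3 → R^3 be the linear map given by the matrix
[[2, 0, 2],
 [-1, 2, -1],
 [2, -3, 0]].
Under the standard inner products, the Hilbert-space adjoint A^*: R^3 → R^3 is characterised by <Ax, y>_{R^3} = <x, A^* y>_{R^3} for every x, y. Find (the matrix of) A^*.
A^* = A^T =
[[2, -1, 2],
 [0, 2, -3],
 [2, -1, 0]]

For real matrices with standard dot products, the defining identity <Ax, y> = <x, A^* y> gives (Ax)^T y = x^T (A^*) y, i.e. x^T A^T y = x^T (A^*) y. Since this holds for all x, y, we must have A^* = A^T. Therefore
A^* =
[[2, -1, 2],
 [0, 2, -3],
 [2, -1, 0]].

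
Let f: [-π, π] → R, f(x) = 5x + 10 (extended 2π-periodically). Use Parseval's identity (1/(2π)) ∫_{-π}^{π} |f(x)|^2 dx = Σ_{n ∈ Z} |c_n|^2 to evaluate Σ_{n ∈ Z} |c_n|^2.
Σ |c_n|^2 = 25π^2/3 + 100

Expand and integrate term by term over [-π, π]:
  ∫ (5x)^2 dx = 25·(2π^3/3); ∫ 2·5·(10)·x dx = 0 (odd integrand); ∫ 10^2 dx = 100·2π.
So (1/(2π)) ∫_{-π}^{π} (5x + 10)^2 dx = 25π^2/3 + 100 = 25π^2/3 + 100.
Parseval ⇒ Σ |c_n|^2 = 25π^2/3 + 100.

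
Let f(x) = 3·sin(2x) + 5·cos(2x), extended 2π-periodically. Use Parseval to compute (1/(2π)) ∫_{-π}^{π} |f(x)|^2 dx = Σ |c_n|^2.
Σ |c_n|^2 = 17

Expand |f|^2 and use orthogonality of {sin(nx), cos(mx)} on [-π, π]:
  ∫_{-π}^{π} sin(nx)^2 dx = π, ∫ cos(mx)^2 dx = π, and cross terms integrate to 0.
So ∫_{-π}^{π} f(x)^2 dx = 3^2 · π + 5^2 · π = (9 + 25)π.
Divide by 2π: (9 + 25)/2 = 17.
By Parseval, this equals Σ |c_n|^2.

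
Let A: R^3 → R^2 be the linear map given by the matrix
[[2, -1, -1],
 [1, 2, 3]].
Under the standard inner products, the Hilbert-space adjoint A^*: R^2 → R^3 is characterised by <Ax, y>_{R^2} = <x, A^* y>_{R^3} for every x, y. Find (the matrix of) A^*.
A^* = A^T =
[[2, 1],
 [-1, 2],
 [-1, 3]]

For real matrices with standard dot products, the defining identity <Ax, y> = <x, A^* y> gives (Ax)^T y = x^T (A^*) y, i.e. x^T A^T y = x^T (A^*) y. Since this holds for all x, y, we must have A^* = A^T. Therefore
A^* =
[[2, 1],
 [-1, 2],
 [-1, 3]].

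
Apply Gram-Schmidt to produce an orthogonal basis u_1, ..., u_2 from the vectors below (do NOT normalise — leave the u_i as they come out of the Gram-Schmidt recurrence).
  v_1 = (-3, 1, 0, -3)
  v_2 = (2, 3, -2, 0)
Orthogonal basis:
  u_1 = (-3, 1, 0, -3)
  u_2 = (29/19, 60/19, -2, -9/19)

Apply the Gram-Schmidt recurrence
  u_1 = v_1
  u_i = v_i − Σ_{j<i} ((v_i · u_j) / (u_j · u_j)) · u_j.

Step by step this gives:
  u_1 = (-3, 1, 0, -3)
  u_2 = (29/19, 60/19, -2, -9/19)

Orthogonality check:
  u_2 · u_1 = 0 (should be 0)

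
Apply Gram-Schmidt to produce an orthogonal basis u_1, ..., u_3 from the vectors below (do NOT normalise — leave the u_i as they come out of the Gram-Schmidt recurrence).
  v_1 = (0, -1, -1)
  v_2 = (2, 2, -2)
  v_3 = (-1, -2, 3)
Orthogonal basis:
  u_1 = (0, -1, -1)
  u_2 = (2, 2, -2)
  u_3 = (1, -1/2, 1/2)

Apply the Gram-Schmidt recurrence
  u_1 = v_1
  u_i = v_i − Σ_{j<i} ((v_i · u_j) / (u_j · u_j)) · u_j.

Step by step this gives:
  u_1 = (0, -1, -1)
  u_2 = (2, 2, -2)
  u_3 = (1, -1/2, 1/2)

Orthogonality check:
  u_2 · u_1 = 0 (should be 0)
  u_3 · u_1 = 0 (should be 0)
  u_3 · u_2 = 0 (should be 0)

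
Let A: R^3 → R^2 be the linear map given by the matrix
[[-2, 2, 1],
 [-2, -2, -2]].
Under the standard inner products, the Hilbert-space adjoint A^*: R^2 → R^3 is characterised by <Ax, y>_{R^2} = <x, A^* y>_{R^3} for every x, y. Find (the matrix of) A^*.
A^* = A^T =
[[-2, -2],
 [2, -2],
 [1, -2]]

For real matrices with standard dot products, the defining identity <Ax, y> = <x, A^* y> gives (Ax)^T y = x^T (A^*) y, i.e. x^T A^T y = x^T (A^*) y. Since this holds for all x, y, we must have A^* = A^T. Therefore
A^* =
[[-2, -2],
 [2, -2],
 [1, -2]].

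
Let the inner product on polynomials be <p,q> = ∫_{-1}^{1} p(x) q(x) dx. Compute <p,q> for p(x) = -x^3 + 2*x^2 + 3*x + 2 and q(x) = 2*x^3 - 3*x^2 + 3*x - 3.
<p,q> = -552/35

Expand the product: p(x)·q(x) = -2*x^6 + 7*x^5 - 3*x^4 + 4*x^3 - 3*x^2 - 3*x - 6.
∫_{-1}^{1} of each monomial x^k gives [2/(k+1) if k even, 0 if k odd]. Integrating term-by-term (or equivalently evaluating the antiderivative F(x) = -2*x^7/7 + 7*x^6/6 - 3*x^5/5 + x^4 - x^3 - 3*x^2/2 - 6*x at the endpoints):
  F(1) − F(−1) = -758/105 − (898/105) = -552/35.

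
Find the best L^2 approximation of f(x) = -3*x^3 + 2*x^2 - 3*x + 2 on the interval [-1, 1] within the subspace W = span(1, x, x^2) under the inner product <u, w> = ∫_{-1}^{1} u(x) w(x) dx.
g(x) = 2*x^2 - 24*x/5 + 2

The best approximation g ∈ W is the orthogonal projection of f onto W. Writing g = a_0 + a_1 x + a_2 x^2, the coefficients solve the normal equations G · a = b where
  G_{ij} = <φ_i, φ_j> and b_i = <f, φ_i>, with φ_0 = 1, φ_1 = x, φ_2 = x^2.
G =
  [2, 0, 2/3]
  [0, 2/3, 0]
  [2/3, 0, 2/5],
b = (16/3, -16/5, 32/15).
Solving gives a_0 = 2, a_1 = -24/5, a_2 = 2, so
  g(x) = 2*x^2 - 24*x/5 + 2.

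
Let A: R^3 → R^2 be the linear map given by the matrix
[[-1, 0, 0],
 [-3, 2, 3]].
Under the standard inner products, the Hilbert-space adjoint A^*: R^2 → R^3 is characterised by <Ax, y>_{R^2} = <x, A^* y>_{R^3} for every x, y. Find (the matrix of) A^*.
A^* = A^T =
[[-1, -3],
 [0, 2],
 [0, 3]]

For real matrices with standard dot products, the defining identity <Ax, y> = <x, A^* y> gives (Ax)^T y = x^T (A^*) y, i.e. x^T A^T y = x^T (A^*) y. Since this holds for all x, y, we must have A^* = A^T. Therefore
A^* =
[[-1, -3],
 [0, 2],
 [0, 3]].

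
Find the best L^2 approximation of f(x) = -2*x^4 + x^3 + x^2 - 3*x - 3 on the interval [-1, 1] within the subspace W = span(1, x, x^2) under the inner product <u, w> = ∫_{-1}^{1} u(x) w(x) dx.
g(x) = -5*x^2/7 - 12*x/5 - 99/35

The best approximation g ∈ W is the orthogonal projection of f onto W. Writing g = a_0 + a_1 x + a_2 x^2, the coefficients solve the normal equations G · a = b where
  G_{ij} = <φ_i, φ_j> and b_i = <f, φ_i>, with φ_0 = 1, φ_1 = x, φ_2 = x^2.
G =
  [2, 0, 2/3]
  [0, 2/3, 0]
  [2/3, 0, 2/5],
b = (-92/15, -8/5, -76/35).
Solving gives a_0 = -99/35, a_1 = -12/5, a_2 = -5/7, so
  g(x) = -5*x^2/7 - 12*x/5 - 99/35.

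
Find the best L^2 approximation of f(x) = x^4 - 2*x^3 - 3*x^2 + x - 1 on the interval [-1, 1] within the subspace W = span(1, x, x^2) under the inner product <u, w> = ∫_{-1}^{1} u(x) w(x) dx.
g(x) = -15*x^2/7 - x/5 - 38/35

The best approximation g ∈ W is the orthogonal projection of f onto W. Writing g = a_0 + a_1 x + a_2 x^2, the coefficients solve the normal equations G · a = b where
  G_{ij} = <φ_i, φ_j> and b_i = <f, φ_i>, with φ_0 = 1, φ_1 = x, φ_2 = x^2.
G =
  [2, 0, 2/3]
  [0, 2/3, 0]
  [2/3, 0, 2/5],
b = (-18/5, -2/15, -166/105).
Solving gives a_0 = -38/35, a_1 = -1/5, a_2 = -15/7, so
  g(x) = -15*x^2/7 - x/5 - 38/35.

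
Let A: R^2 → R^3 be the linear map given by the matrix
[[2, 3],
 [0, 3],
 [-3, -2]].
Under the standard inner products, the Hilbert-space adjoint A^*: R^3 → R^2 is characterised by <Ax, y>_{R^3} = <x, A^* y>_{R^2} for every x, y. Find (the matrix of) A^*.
A^* = A^T =
[[2, 0, -3],
 [3, 3, -2]]

For real matrices with standard dot products, the defining identity <Ax, y> = <x, A^* y> gives (Ax)^T y = x^T (A^*) y, i.e. x^T A^T y = x^T (A^*) y. Since this holds for all x, y, we must have A^* = A^T. Therefore
A^* =
[[2, 0, -3],
 [3, 3, -2]].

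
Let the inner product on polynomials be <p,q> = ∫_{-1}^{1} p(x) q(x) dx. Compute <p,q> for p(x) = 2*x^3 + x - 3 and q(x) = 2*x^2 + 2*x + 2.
<p,q> = -196/15

Expand the product: p(x)·q(x) = 4*x^5 + 4*x^4 + 6*x^3 - 4*x^2 - 4*x - 6.
∫_{-1}^{1} of each monomial x^k gives [2/(k+1) if k even, 0 if k odd]. Integrating term-by-term (or equivalently evaluating the antiderivative F(x) = 2*x^6/3 + 4*x^5/5 + 3*x^4/2 - 4*x^3/3 - 2*x^2 - 6*x at the endpoints):
  F(1) − F(−1) = -191/30 − (67/10) = -196/15.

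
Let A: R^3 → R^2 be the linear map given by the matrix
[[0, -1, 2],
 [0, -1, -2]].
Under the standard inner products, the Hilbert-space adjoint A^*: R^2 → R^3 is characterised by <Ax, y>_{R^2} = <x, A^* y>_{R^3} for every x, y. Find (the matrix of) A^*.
A^* = A^T =
[[0, 0],
 [-1, -1],
 [2, -2]]

For real matrices with standard dot products, the defining identity <Ax, y> = <x, A^* y> gives (Ax)^T y = x^T (A^*) y, i.e. x^T A^T y = x^T (A^*) y. Since this holds for all x, y, we must have A^* = A^T. Therefore
A^* =
[[0, 0],
 [-1, -1],
 [2, -2]].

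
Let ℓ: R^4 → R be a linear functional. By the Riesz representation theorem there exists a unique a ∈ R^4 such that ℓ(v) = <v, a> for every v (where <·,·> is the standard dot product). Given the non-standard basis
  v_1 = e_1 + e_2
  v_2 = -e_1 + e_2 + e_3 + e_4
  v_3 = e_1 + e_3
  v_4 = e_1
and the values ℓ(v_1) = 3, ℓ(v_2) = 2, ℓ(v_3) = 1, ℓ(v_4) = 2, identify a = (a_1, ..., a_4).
a = (2, 1, -1, 4)

Write a = (a_1, ..., a_4) in the standard basis. For each basis vector v_i, ℓ(v_i) = <v_i, a> is a linear equation in the a_j's. Collect the n equations into a matrix system V a = ℓ, where row i of V is v_i (expressed in the standard basis). Since V is invertible (lower-triangular with 1s on the diagonal, up to permutation), solve by back-substitution:
  V =
[[1, 1, 0, 0],
 [-1, 1, 1, 1],
 [1, 0, 1, 0],
 [1, 0, 0, 0]]
  V a = (3, 2, 1, 2)
Solving gives a = (2, 1, -1, 4).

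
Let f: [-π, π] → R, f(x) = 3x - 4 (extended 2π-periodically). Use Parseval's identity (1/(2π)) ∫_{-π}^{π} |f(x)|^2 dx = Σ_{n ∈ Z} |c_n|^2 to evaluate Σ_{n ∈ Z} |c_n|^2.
Σ |c_n|^2 = 3π^2 + 16

Expand and integrate term by term over [-π, π]:
  ∫ (3x)^2 dx = 9·(2π^3/3); ∫ 2·3·(-4)·x dx = 0 (odd integrand); ∫ (-4)^2 dx = 16·2π.
So (1/(2π)) ∫_{-π}^{π} (3x - 4)^2 dx = 9π^2/3 + 16 = 3π^2 + 16.
Parseval ⇒ Σ |c_n|^2 = 3π^2 + 16.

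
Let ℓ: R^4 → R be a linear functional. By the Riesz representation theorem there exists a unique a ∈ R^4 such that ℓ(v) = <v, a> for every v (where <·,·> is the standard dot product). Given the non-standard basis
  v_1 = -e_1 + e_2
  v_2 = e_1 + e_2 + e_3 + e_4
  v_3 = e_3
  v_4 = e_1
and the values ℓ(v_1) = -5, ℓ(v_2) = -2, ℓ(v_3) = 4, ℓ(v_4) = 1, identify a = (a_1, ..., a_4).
a = (1, -4, 4, -3)

Write a = (a_1, ..., a_4) in the standard basis. For each basis vector v_i, ℓ(v_i) = <v_i, a> is a linear equation in the a_j's. Collect the n equations into a matrix system V a = ℓ, where row i of V is v_i (expressed in the standard basis). Since V is invertible (lower-triangular with 1s on the diagonal, up to permutation), solve by back-substitution:
  V =
[[-1, 1, 0, 0],
 [1, 1, 1, 1],
 [0, 0, 1, 0],
 [1, 0, 0, 0]]
  V a = (-5, -2, 4, 1)
Solving gives a = (1, -4, 4, -3).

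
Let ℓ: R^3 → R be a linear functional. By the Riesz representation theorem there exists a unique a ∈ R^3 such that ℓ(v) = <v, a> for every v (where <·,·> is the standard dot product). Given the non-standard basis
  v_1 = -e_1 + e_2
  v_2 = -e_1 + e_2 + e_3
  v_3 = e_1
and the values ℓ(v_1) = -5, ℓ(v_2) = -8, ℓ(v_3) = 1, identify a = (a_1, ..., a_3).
a = (1, -4, -3)

Write a = (a_1, ..., a_3) in the standard basis. For each basis vector v_i, ℓ(v_i) = <v_i, a> is a linear equation in the a_j's. Collect the n equations into a matrix system V a = ℓ, where row i of V is v_i (expressed in the standard basis). Since V is invertible (lower-triangular with 1s on the diagonal, up to permutation), solve by back-substitution:
  V =
[[-1, 1, 0],
 [-1, 1, 1],
 [1, 0, 0]]
  V a = (-5, -8, 1)
Solving gives a = (1, -4, -3).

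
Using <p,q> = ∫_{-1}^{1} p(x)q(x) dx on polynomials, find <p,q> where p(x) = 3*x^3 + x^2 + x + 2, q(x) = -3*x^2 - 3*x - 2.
<p,q> = -302/15

Expand the product: p(x)·q(x) = -9*x^5 - 12*x^4 - 12*x^3 - 11*x^2 - 8*x - 4.
∫_{-1}^{1} of each monomial x^k gives [2/(k+1) if k even, 0 if k odd]. Integrating term-by-term (or equivalently evaluating the antiderivative F(x) = -3*x^6/2 - 12*x^5/5 - 3*x^4 - 11*x^3/3 - 4*x^2 - 4*x at the endpoints):
  F(1) − F(−1) = -557/30 − (47/30) = -302/15.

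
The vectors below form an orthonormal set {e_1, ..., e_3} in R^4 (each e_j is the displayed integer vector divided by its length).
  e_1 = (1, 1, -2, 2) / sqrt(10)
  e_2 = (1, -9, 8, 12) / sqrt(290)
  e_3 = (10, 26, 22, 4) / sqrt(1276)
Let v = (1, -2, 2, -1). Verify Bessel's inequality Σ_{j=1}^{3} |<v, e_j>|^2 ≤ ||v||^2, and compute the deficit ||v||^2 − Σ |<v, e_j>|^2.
Σ |<v, e_j>|^2 = 74/11; ||v||^2 = 10; deficit = 36/11

Write each e_j = u_j / sqrt(<u_j, u_j>) where u_j is the displayed integer vector. Then <v, e_j> = <v, u_j> / sqrt(<u_j, u_j>), so |<v, e_j>|^2 = <v, u_j>^2 / <u_j, u_j>.
Coefficients: <v, e_1> = -7/sqrt(10), <v, e_2> = 23/sqrt(290), <v, e_3> = -2/sqrt(1276).
Square and sum: Σ |<v, e_j>|^2 = 74/11.
Compute ||v||^2 = v·v = 10.
Deficit = 10 − 74/11 = 36/11 ≥ 0, confirming Bessel's inequality. (The deficit equals ||v − Σ <v,e_j> e_j||^2, the squared distance from v to span{e_j}.)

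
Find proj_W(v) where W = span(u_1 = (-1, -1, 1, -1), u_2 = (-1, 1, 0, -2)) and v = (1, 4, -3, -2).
proj_W(v) = (1/2, 9/2, -5/2, -3/2)

Set up U = [u_1 | ... | u_2] ∈ R^(4×2). The projector onto W = col(U) is P = U (U^T U)^(-1) U^T.
Compute U^T U =
  [4, 2]
  [2, 6],
and U^T v = (-6, 7).
Solve U^T U · c = U^T v for the coefficients: c = (-5/2, 2). The projection is proj_W(v) = U c.
Check: (v - proj_W(v)) · u_1 = 0  (should be 0).
Check: (v - proj_W(v)) · u_2 = 0  (should be 0).
Result: proj_W(v) = (1/2, 9/2, -5/2, -3/2).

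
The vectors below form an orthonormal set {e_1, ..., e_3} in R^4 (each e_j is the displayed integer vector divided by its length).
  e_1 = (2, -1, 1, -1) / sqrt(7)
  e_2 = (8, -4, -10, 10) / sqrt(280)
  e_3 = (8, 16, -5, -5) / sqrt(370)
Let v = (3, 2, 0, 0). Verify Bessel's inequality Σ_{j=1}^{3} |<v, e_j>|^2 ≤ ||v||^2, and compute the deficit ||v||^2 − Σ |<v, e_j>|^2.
Σ |<v, e_j>|^2 = 432/37; ||v||^2 = 13; deficit = 49/37

Write each e_j = u_j / sqrt(<u_j, u_j>) where u_j is the displayed integer vector. Then <v, e_j> = <v, u_j> / sqrt(<u_j, u_j>), so |<v, e_j>|^2 = <v, u_j>^2 / <u_j, u_j>.
Coefficients: <v, e_1> = 4/sqrt(7), <v, e_2> = 16/sqrt(280), <v, e_3> = 56/sqrt(370).
Square and sum: Σ |<v, e_j>|^2 = 432/37.
Compute ||v||^2 = v·v = 13.
Deficit = 13 − 432/37 = 49/37 ≥ 0, confirming Bessel's inequality. (The deficit equals ||v − Σ <v,e_j> e_j||^2, the squared distance from v to span{e_j}.)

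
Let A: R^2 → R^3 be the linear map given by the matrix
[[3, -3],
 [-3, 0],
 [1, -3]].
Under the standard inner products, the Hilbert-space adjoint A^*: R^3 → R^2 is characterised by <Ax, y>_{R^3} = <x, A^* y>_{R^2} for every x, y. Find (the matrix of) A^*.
A^* = A^T =
[[3, -3, 1],
 [-3, 0, -3]]

For real matrices with standard dot products, the defining identity <Ax, y> = <x, A^* y> gives (Ax)^T y = x^T (A^*) y, i.e. x^T A^T y = x^T (A^*) y. Since this holds for all x, y, we must have A^* = A^T. Therefore
A^* =
[[3, -3, 1],
 [-3, 0, -3]].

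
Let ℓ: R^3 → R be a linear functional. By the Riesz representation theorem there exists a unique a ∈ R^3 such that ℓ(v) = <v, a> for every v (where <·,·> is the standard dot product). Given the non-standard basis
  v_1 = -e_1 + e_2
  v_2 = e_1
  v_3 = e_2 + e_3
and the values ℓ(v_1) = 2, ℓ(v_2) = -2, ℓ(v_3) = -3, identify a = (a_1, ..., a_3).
a = (-2, 0, -3)

Write a = (a_1, ..., a_3) in the standard basis. For each basis vector v_i, ℓ(v_i) = <v_i, a> is a linear equation in the a_j's. Collect the n equations into a matrix system V a = ℓ, where row i of V is v_i (expressed in the standard basis). Since V is invertible (lower-triangular with 1s on the diagonal, up to permutation), solve by back-substitution:
  V =
[[-1, 1, 0],
 [1, 0, 0],
 [0, 1, 1]]
  V a = (2, -2, -3)
Solving gives a = (-2, 0, -3).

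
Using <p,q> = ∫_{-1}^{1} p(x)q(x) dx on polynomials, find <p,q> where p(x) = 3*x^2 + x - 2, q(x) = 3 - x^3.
<p,q> = -32/5

Expand the product: p(x)·q(x) = -3*x^5 - x^4 + 2*x^3 + 9*x^2 + 3*x - 6.
∫_{-1}^{1} of each monomial x^k gives [2/(k+1) if k even, 0 if k odd]. Integrating term-by-term (or equivalently evaluating the antiderivative F(x) = -x^6/2 - x^5/5 + x^4/2 + 3*x^3 + 3*x^2/2 - 6*x at the endpoints):
  F(1) − F(−1) = -17/10 − (47/10) = -32/5.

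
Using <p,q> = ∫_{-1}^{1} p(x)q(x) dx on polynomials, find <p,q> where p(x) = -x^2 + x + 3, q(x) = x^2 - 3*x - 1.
<p,q> = -86/15

Expand the product: p(x)·q(x) = -x^4 + 4*x^3 + x^2 - 10*x - 3.
∫_{-1}^{1} of each monomial x^k gives [2/(k+1) if k even, 0 if k odd]. Integrating term-by-term (or equivalently evaluating the antiderivative F(x) = -x^5/5 + x^4 + x^3/3 - 5*x^2 - 3*x at the endpoints):
  F(1) − F(−1) = -103/15 − (-17/15) = -86/15.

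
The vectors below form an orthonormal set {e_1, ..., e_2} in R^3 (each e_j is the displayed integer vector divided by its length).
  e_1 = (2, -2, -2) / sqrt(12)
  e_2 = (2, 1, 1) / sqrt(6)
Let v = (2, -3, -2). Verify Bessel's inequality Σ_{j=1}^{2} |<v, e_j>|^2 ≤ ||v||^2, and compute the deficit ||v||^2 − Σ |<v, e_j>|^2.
Σ |<v, e_j>|^2 = 33/2; ||v||^2 = 17; deficit = 1/2

Write each e_j = u_j / sqrt(<u_j, u_j>) where u_j is the displayed integer vector. Then <v, e_j> = <v, u_j> / sqrt(<u_j, u_j>), so |<v, e_j>|^2 = <v, u_j>^2 / <u_j, u_j>.
Coefficients: <v, e_1> = 14/sqrt(12), <v, e_2> = -1/sqrt(6).
Square and sum: Σ |<v, e_j>|^2 = 33/2.
Compute ||v||^2 = v·v = 17.
Deficit = 17 − 33/2 = 1/2 ≥ 0, confirming Bessel's inequality. (The deficit equals ||v − Σ <v,e_j> e_j||^2, the squared distance from v to span{e_j}.)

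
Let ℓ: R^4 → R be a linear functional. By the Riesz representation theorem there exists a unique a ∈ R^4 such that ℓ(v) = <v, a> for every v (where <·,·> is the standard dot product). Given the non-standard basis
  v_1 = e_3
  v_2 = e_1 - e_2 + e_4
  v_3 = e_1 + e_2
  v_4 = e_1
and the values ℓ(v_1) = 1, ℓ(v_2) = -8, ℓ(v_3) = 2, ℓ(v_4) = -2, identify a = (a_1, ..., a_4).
a = (-2, 4, 1, -2)

Write a = (a_1, ..., a_4) in the standard basis. For each basis vector v_i, ℓ(v_i) = <v_i, a> is a linear equation in the a_j's. Collect the n equations into a matrix system V a = ℓ, where row i of V is v_i (expressed in the standard basis). Since V is invertible (lower-triangular with 1s on the diagonal, up to permutation), solve by back-substitution:
  V =
[[0, 0, 1, 0],
 [1, -1, 0, 1],
 [1, 1, 0, 0],
 [1, 0, 0, 0]]
  V a = (1, -8, 2, -2)
Solving gives a = (-2, 4, 1, -2).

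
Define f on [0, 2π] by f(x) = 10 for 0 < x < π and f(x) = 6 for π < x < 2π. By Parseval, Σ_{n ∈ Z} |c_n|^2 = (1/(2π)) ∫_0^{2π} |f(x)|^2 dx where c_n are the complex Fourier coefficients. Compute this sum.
Σ |c_n|^2 = 68

Parseval equates the L^2 energy of f (normalised by 1/(2π)) with the ℓ^2 sum of its Fourier coefficients: (1/(2π)) ∫_0^{2π} |f|^2 = Σ |c_n|^2.
Compute the left side: (1/(2π)) [∫_0^π 10^2 dx + ∫_π^{2π} 6^2 dx] = (1/(2π)) · (100π + 36π) = (100 + 36)/2 = 68.
So Σ_{n ∈ Z} |c_n|^2 = 68.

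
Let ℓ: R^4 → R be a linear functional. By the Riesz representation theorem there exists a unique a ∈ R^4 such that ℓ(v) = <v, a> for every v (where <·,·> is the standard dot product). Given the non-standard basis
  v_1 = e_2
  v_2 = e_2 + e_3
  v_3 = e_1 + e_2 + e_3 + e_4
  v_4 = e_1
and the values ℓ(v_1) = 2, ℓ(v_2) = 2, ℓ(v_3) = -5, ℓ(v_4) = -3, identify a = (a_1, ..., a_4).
a = (-3, 2, 0, -4)

Write a = (a_1, ..., a_4) in the standard basis. For each basis vector v_i, ℓ(v_i) = <v_i, a> is a linear equation in the a_j's. Collect the n equations into a matrix system V a = ℓ, where row i of V is v_i (expressed in the standard basis). Since V is invertible (lower-triangular with 1s on the diagonal, up to permutation), solve by back-substitution:
  V =
[[0, 1, 0, 0],
 [0, 1, 1, 0],
 [1, 1, 1, 1],
 [1, 0, 0, 0]]
  V a = (2, 2, -5, -3)
Solving gives a = (-3, 2, 0, -4).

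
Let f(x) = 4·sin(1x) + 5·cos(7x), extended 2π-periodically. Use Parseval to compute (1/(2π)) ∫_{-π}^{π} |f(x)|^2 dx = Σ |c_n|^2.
Σ |c_n|^2 = 41/2

Expand |f|^2 and use orthogonality of {sin(nx), cos(mx)} on [-π, π]:
  ∫_{-π}^{π} sin(nx)^2 dx = π, ∫ cos(mx)^2 dx = π, and cross terms integrate to 0.
So ∫_{-π}^{π} f(x)^2 dx = 4^2 · π + 5^2 · π = (16 + 25)π.
Divide by 2π: (16 + 25)/2 = 41/2.
By Parseval, this equals Σ |c_n|^2.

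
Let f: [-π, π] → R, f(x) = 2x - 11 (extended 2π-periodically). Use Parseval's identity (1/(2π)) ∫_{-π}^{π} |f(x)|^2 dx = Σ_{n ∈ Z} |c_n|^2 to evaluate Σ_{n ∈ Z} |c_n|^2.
Σ |c_n|^2 = 4π^2/3 + 121

Expand and integrate term by term over [-π, π]:
  ∫ (2x)^2 dx = 4·(2π^3/3); ∫ 2·2·(-11)·x dx = 0 (odd integrand); ∫ (-11)^2 dx = 121·2π.
So (1/(2π)) ∫_{-π}^{π} (2x - 11)^2 dx = 4π^2/3 + 121 = 4π^2/3 + 121.
Parseval ⇒ Σ |c_n|^2 = 4π^2/3 + 121.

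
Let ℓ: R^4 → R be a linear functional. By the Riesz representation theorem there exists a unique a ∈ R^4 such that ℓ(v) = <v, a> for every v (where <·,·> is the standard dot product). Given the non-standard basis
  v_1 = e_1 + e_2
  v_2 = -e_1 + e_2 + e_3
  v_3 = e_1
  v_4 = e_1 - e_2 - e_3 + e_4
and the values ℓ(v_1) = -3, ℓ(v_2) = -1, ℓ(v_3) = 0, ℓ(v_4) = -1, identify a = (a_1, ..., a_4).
a = (0, -3, 2, -2)

Write a = (a_1, ..., a_4) in the standard basis. For each basis vector v_i, ℓ(v_i) = <v_i, a> is a linear equation in the a_j's. Collect the n equations into a matrix system V a = ℓ, where row i of V is v_i (expressed in the standard basis). Since V is invertible (lower-triangular with 1s on the diagonal, up to permutation), solve by back-substitution:
  V =
[[1, 1, 0, 0],
 [-1, 1, 1, 0],
 [1, 0, 0, 0],
 [1, -1, -1, 1]]
  V a = (-3, -1, 0, -1)
Solving gives a = (0, -3, 2, -2).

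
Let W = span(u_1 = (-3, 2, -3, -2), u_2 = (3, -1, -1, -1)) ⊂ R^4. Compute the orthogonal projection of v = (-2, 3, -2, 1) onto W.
proj_W(v) = (-64/23, 100/69, -80/69, -44/69)

Set up U = [u_1 | ... | u_2] ∈ R^(4×2). The projector onto W = col(U) is P = U (U^T U)^(-1) U^T.
Compute U^T U =
  [26, -6]
  [-6, 12],
and U^T v = (16, -8).
Solve U^T U · c = U^T v for the coefficients: c = (12/23, -28/69). The projection is proj_W(v) = U c.
Check: (v - proj_W(v)) · u_1 = 0  (should be 0).
Check: (v - proj_W(v)) · u_2 = 0  (should be 0).
Result: proj_W(v) = (-64/23, 100/69, -80/69, -44/69).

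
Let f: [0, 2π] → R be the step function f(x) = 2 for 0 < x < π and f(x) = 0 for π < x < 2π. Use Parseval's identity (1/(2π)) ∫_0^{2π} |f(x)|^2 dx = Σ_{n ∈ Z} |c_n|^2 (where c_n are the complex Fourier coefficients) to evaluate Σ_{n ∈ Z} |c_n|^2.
Σ |c_n|^2 = 2

Parseval equates the L^2 energy of f (normalised by 1/(2π)) with the ℓ^2 sum of its Fourier coefficients: (1/(2π)) ∫_0^{2π} |f|^2 = Σ |c_n|^2.
Compute the left side: (1/(2π)) [∫_0^π 2^2 dx + ∫_π^{2π} 0^2 dx] = (1/(2π)) · (4π + 0π) = (4 + 0)/2 = 2.
So Σ_{n ∈ Z} |c_n|^2 = 2.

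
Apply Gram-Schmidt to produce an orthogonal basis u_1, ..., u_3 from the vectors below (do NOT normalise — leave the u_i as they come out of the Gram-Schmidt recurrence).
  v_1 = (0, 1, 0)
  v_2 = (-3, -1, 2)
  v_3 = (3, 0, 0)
Orthogonal basis:
  u_1 = (0, 1, 0)
  u_2 = (-3, 0, 2)
  u_3 = (12/13, 0, 18/13)

Apply the Gram-Schmidt recurrence
  u_1 = v_1
  u_i = v_i − Σ_{j<i} ((v_i · u_j) / (u_j · u_j)) · u_j.

Step by step this gives:
  u_1 = (0, 1, 0)
  u_2 = (-3, 0, 2)
  u_3 = (12/13, 0, 18/13)

Orthogonality check:
  u_2 · u_1 = 0 (should be 0)
  u_3 · u_1 = 0 (should be 0)
  u_3 · u_2 = 0 (should be 0)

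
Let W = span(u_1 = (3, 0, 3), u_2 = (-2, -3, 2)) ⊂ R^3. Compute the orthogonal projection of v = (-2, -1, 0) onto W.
proj_W(v) = (-31/17, -21/17, -3/17)

Set up U = [u_1 | ... | u_2] ∈ R^(3×2). The projector onto W = col(U) is P = U (U^T U)^(-1) U^T.
Compute U^T U =
  [18, 0]
  [0, 17],
and U^T v = (-6, 7).
Solve U^T U · c = U^T v for the coefficients: c = (-1/3, 7/17). The projection is proj_W(v) = U c.
Check: (v - proj_W(v)) · u_1 = 0  (should be 0).
Check: (v - proj_W(v)) · u_2 = 0  (should be 0).
Result: proj_W(v) = (-31/17, -21/17, -3/17).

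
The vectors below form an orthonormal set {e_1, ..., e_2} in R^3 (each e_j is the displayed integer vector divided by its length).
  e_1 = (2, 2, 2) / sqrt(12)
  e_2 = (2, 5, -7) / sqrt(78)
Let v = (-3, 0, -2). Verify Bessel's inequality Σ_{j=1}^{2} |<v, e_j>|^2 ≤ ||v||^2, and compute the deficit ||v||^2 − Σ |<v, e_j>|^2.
Σ |<v, e_j>|^2 = 119/13; ||v||^2 = 13; deficit = 50/13

Write each e_j = u_j / sqrt(<u_j, u_j>) where u_j is the displayed integer vector. Then <v, e_j> = <v, u_j> / sqrt(<u_j, u_j>), so |<v, e_j>|^2 = <v, u_j>^2 / <u_j, u_j>.
Coefficients: <v, e_1> = -10/sqrt(12), <v, e_2> = 8/sqrt(78).
Square and sum: Σ |<v, e_j>|^2 = 119/13.
Compute ||v||^2 = v·v = 13.
Deficit = 13 − 119/13 = 50/13 ≥ 0, confirming Bessel's inequality. (The deficit equals ||v − Σ <v,e_j> e_j||^2, the squared distance from v to span{e_j}.)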